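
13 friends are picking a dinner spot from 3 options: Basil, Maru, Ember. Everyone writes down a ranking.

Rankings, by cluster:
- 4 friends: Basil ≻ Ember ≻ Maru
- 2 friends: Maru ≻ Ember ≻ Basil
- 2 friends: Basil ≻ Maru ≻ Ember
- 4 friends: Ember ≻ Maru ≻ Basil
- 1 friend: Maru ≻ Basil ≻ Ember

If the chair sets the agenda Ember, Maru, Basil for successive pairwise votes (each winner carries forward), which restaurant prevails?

Basil

Round 1: Ember vs Maru — 8–5, Ember advances.
Round 2: Ember vs Basil — 6–7, Basil advances.
Basil survives the agenda.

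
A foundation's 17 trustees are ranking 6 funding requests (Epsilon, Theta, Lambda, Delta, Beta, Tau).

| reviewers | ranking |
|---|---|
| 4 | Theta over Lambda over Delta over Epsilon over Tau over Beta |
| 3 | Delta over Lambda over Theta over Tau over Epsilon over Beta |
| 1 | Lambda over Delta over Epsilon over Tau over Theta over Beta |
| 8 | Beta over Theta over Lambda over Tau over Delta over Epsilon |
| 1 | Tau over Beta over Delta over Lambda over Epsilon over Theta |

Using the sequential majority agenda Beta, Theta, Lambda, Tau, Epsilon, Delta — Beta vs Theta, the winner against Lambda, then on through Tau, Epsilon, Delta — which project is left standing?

Tau

Round 1: Beta vs Theta — 9–8, Beta advances.
Round 2: Beta vs Lambda — 9–8, Beta advances.
Round 3: Beta vs Tau — 8–9, Tau advances.
Round 4: Tau vs Epsilon — 12–5, Tau advances.
Round 5: Tau vs Delta — 9–8, Tau advances.
The agenda winner is Tau.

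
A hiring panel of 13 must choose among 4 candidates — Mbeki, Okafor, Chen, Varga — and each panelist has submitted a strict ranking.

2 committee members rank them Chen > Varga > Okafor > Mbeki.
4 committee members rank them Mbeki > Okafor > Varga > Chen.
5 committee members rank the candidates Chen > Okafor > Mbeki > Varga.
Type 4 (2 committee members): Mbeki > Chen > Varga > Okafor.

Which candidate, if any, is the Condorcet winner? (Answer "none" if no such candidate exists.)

Head-to-head results (13 committee members):
Mbeki–Okafor: Okafor 7–6.
Mbeki vs Chen: Chen wins 7–6.
Mbeki–Varga: Mbeki 11–2.
Okafor–Chen: Chen 9–4.
Okafor–Varga: Okafor 9–4.
Chen vs Varga: Chen, 9–4.
Chen beats each of Mbeki, Okafor, Varga — Chen is the Condorcet winner.

Chen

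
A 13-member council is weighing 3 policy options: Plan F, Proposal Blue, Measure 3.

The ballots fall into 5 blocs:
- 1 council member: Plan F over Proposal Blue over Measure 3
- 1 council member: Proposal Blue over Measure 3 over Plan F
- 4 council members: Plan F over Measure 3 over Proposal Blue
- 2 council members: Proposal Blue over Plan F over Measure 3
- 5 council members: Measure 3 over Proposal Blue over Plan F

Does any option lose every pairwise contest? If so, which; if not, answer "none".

Pairwise majorities:
Plan F vs Proposal Blue: Proposal Blue, 8–5.
Plan F vs Measure 3: Plan F, 7–6.
Proposal Blue–Measure 3: Measure 3 9–4.
Each option has at least one pairwise win (Plan F beats Measure 3; Proposal Blue beats Plan F; Measure 3 beats Proposal Blue) — no Condorcet loser.

none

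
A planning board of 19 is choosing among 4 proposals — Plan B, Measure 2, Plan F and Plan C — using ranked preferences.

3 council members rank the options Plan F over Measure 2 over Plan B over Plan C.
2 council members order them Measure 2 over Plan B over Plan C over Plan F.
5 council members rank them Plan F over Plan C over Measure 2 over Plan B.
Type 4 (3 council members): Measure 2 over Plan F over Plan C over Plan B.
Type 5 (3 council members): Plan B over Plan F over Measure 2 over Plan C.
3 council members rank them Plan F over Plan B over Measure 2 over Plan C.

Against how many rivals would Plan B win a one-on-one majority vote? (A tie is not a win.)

1

Plan B against each rival (19 council members):
Plan B vs Measure 2: Plan B is ranked higher on 3+3 = 6 ballots, Measure 2 on 13. Measure 2 wins 13–6.
Plan B vs Plan F: Plan F wins 14–5.
Plan B vs Plan C: Plan B preferred on 3+2+3+3 = 11 ballots; Plan B wins 11–8.
Plan B beats Plan C; loses to Measure 2, Plan F — 1 pairwise win.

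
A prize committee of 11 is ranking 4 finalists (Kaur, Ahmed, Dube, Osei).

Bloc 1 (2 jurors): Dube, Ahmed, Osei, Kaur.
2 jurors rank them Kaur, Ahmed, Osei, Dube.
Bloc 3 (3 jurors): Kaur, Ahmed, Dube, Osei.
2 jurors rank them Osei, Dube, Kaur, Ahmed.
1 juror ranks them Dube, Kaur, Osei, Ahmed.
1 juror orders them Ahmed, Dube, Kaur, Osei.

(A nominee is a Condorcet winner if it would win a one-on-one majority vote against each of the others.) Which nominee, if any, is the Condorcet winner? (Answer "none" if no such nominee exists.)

none

Pairwise majorities:
Kaur vs Ahmed: Kaur wins 8–3.
Kaur vs Dube: Dube wins 6–5.
Kaur–Osei: Kaur 7–4.
Ahmed–Dube: Ahmed 6–5.
Ahmed vs Osei: Ahmed wins 8–3.
Dube–Osei: Dube 7–4.
Every nominee loses at least once (Kaur loses to Dube; Ahmed loses to Kaur; Dube loses to Ahmed; Osei loses to Kaur). The majority relation contains the cycle Kaur → Ahmed → Dube → Kaur, so there is no Condorcet winner.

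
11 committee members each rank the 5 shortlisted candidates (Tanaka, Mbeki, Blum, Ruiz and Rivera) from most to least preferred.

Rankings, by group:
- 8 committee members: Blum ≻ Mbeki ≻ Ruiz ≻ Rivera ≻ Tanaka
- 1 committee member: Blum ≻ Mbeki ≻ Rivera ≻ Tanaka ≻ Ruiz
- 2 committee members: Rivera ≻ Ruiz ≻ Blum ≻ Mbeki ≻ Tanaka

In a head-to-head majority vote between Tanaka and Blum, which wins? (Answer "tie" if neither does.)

No ballot ranks Tanaka above Blum: 0.
Ballots ranking Blum above Tanaka: 11 − 0 = 11.
Blum wins the head-to-head 11–0.

Blum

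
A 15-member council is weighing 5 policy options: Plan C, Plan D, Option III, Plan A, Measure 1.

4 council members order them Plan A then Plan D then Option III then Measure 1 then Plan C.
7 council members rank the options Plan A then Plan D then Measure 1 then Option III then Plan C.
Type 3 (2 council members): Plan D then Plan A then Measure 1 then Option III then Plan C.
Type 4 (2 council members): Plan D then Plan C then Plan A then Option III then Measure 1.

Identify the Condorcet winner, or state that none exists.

Check each pair by majority over 15 ballots:
Plan C vs Plan D: Plan C preferred on 0 ballots; Plan D wins 15–0.
Plan C vs Option III: Option III, 13–2.
Plan C vs Plan A: Plan A, 13–2.
Plan C vs Measure 1: Measure 1 wins 13–2.
Plan D vs Option III: Plan D preferred on 4+7+2+2 = 15 ballots; Plan D wins 15–0.
Plan D vs Plan A: 4 to 11, Plan A.
Plan D vs Measure 1: Plan D is ranked higher on 4+7+2+2 = 15 ballots, Measure 1 on 0. Plan D wins 15–0.
Option III vs Plan A: Option III is ranked higher on 0 ballots, Plan A on 15. Plan A wins 15–0.
Option III vs Measure 1: 6 to 9, Measure 1.
Plan A vs Measure 1: 4+7+2+2 = 15 for Plan A, 0 for Measure 1 — Plan A by 15–0.
Only Plan A has no losses; Plan A is the Condorcet winner.

Plan A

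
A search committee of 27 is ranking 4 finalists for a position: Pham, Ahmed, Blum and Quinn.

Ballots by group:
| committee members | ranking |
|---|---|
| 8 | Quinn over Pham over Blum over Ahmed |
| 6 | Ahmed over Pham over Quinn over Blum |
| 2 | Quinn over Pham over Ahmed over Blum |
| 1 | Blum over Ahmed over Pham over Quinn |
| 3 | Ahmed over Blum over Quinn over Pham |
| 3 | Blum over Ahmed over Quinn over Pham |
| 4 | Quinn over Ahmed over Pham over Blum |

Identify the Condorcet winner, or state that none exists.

Head-to-head results (27 committee members):
Pham vs Ahmed: Pham preferred on 8+2 = 10 ballots; Ahmed wins 17–10.
Pham vs Blum: 20 to 7, Pham.
Pham vs Quinn: 7 to 20, Quinn.
Ahmed vs Blum: Ahmed is ranked higher on 6+2+3+4 = 15 ballots, Blum on 12. Ahmed wins 15–12.
Ahmed vs Quinn: Ahmed preferred on 6+1+3+3 = 13 ballots; Quinn wins 14–13.
Blum vs Quinn: 7 to 20, Quinn.
Quinn beats each of Pham, Ahmed, Blum — Quinn is the Condorcet winner.

Quinn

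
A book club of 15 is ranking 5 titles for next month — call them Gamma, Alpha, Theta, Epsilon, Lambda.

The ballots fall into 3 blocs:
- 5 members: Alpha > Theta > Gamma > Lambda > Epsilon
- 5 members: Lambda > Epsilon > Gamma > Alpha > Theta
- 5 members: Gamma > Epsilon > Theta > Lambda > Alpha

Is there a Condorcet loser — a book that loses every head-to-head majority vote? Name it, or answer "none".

Head-to-head results (15 members):
Gamma vs Alpha: Gamma, 10–5.
Gamma vs Theta: Gamma, 10–5.
Gamma vs Epsilon: Gamma is ranked higher on 5+5 = 10 ballots, Epsilon on 5. Gamma wins 10–5.
Gamma vs Lambda: Gamma is ranked higher on 5+5 = 10 ballots, Lambda on 5. Gamma wins 10–5.
Alpha vs Theta: Alpha is ranked higher on 5+5 = 10 ballots, Theta on 5. Alpha wins 10–5.
Alpha vs Epsilon: 5 to 10, Epsilon.
Alpha–Lambda: Lambda 10–5.
Theta–Epsilon: Epsilon 10–5.
Theta vs Lambda: Theta is ranked higher on 5+5 = 10 ballots, Lambda on 5. Theta wins 10–5.
Epsilon vs Lambda: Lambda, 10–5.
Every book wins at least one matchup (Gamma beats Alpha; Alpha beats Theta; Theta beats Lambda; Epsilon beats Alpha; Lambda beats Alpha), so there is no Condorcet loser.

none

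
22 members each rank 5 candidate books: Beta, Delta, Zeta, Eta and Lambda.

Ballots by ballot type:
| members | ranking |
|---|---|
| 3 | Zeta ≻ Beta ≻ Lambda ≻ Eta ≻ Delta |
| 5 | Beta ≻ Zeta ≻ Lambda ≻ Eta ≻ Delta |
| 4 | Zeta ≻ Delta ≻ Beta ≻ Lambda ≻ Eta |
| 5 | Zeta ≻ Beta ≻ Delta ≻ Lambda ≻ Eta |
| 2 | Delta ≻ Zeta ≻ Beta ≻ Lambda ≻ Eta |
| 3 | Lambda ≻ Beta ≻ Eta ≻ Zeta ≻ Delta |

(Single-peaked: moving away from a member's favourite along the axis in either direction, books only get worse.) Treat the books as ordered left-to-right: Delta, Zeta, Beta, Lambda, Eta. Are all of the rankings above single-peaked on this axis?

yes

Axis positions: Delta=1, Zeta=2, Beta=3, Lambda=4, Eta=5.
Ballot type 1 (peak Zeta at position 2): ranking walks positions 2-3-4-5-1, expanding outward from the peak — single-peaked.
Ballot type 2 (peak Beta at position 3): ranking walks positions 3-2-4-5-1, expanding outward from the peak — single-peaked.
Ballot type 3 (peak Zeta at position 2): ranking walks positions 2-1-3-4-5, expanding outward from the peak — single-peaked.
Ballot type 4 (peak Zeta at position 2): ranking walks positions 2-3-1-4-5, expanding outward from the peak — single-peaked.
Ballot type 5 (peak Delta at position 1): ranking walks positions 1-2-3-4-5, expanding outward from the peak — single-peaked.
Ballot type 6 (peak Lambda at position 4): ranking walks positions 4-3-5-2-1, expanding outward from the peak — single-peaked.
Every ranking is single-peaked on this axis.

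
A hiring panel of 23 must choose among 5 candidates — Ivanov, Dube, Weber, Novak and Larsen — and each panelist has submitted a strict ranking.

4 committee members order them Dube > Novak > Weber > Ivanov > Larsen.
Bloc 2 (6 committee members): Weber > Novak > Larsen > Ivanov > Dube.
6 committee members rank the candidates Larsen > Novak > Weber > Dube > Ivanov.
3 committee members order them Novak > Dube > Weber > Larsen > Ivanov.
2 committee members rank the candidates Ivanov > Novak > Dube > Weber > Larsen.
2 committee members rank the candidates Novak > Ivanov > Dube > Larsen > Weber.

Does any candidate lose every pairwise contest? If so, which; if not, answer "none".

Ivanov

Pairwise majorities:
Ivanov vs Dube: Dube, 13–10.
Ivanov vs Weber: Weber wins 19–4.
Ivanov–Novak: Novak 21–2.
Ivanov vs Larsen: Ivanov preferred on 4+2+2 = 8 ballots; Larsen wins 15–8.
Dube vs Weber: Weber wins 12–11.
Dube vs Novak: Novak, 19–4.
Dube vs Larsen: Dube preferred on 4+3+2+2 = 11 ballots; Larsen wins 12–11.
Weber vs Novak: Weber preferred on 6 ballots; Novak wins 17–6.
Weber vs Larsen: Weber preferred on 4+6+3+2 = 15 ballots; Weber wins 15–8.
Novak vs Larsen: Novak preferred on 4+6+3+2+2 = 17 ballots; Novak wins 17–6.
Ivanov loses to every other candidate — it is the Condorcet loser.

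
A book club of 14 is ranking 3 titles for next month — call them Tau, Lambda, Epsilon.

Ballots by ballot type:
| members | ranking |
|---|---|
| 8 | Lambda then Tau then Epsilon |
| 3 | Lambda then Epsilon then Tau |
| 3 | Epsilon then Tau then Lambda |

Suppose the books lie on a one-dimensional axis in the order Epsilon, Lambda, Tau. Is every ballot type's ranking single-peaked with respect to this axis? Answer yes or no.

no

Axis positions: Epsilon=1, Lambda=2, Tau=3.
Ballot type 1 (peak Lambda at position 2): ranking walks positions 2-3-1, expanding outward from the peak — single-peaked.
Ballot type 2 (peak Lambda at position 2): ranking walks positions 2-1-3, expanding outward from the peak — single-peaked.
Ballot type 3: ranking walks positions 1-3-2; Tau is ranked above Lambda even though Lambda lies between Tau and the peak Epsilon on the axis — preferences dip and rise again. Not single-peaked.
Ballot type 3 violates single-peakedness, so the profile is not single-peaked on this axis.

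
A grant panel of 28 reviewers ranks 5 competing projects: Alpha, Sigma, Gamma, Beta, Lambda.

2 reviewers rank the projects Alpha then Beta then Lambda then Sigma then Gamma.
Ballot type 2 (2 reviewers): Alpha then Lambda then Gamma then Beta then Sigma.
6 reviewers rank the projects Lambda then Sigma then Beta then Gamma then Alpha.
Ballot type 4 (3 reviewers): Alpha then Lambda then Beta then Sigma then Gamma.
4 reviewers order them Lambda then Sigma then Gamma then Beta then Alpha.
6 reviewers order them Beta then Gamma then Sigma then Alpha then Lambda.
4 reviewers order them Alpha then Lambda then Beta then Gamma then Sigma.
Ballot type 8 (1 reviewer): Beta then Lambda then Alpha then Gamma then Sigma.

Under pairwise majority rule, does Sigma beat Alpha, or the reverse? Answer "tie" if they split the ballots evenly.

Sigma

Ballots ranking Sigma above Alpha: 6 + 4 + 6 = 16.
Ballots ranking Alpha above Sigma: 28 − 16 = 12.
Sigma wins the head-to-head 16–12.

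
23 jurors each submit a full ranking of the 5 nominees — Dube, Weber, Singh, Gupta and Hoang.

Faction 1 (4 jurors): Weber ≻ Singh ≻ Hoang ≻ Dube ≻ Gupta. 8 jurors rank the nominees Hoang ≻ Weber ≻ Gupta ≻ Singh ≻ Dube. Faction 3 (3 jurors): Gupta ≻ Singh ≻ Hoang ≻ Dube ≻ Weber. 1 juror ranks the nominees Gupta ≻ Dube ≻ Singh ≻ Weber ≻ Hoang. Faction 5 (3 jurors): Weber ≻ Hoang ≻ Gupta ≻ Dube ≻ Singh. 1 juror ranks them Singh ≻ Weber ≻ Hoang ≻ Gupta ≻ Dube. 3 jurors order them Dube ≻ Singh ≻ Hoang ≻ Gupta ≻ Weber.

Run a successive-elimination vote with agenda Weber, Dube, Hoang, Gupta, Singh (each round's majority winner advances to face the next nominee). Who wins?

Round 1: Weber vs Dube — 16–7, Weber advances.
Round 2: Weber vs Hoang — 9–14, Hoang advances.
Round 3: Hoang vs Gupta — 19–4, Hoang advances.
Round 4: Hoang vs Singh — 11–12, Singh advances.
The agenda winner is Singh.

Singh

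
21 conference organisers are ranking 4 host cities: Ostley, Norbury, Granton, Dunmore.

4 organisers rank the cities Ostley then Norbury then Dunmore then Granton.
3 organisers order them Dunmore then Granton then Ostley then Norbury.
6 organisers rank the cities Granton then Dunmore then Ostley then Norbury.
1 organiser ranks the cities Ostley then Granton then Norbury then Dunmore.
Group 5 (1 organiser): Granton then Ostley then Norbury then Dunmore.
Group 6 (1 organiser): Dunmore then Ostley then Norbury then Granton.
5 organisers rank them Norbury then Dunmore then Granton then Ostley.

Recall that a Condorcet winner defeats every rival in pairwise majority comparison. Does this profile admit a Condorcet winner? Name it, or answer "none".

none

Pairwise majorities:
Ostley vs Norbury: Ostley is ranked higher on 4+3+6+1+1+1 = 16 ballots, Norbury on 5. Ostley wins 16–5.
Ostley vs Granton: Ostley preferred on 4+1+1 = 6 ballots; Granton wins 15–6.
Ostley vs Dunmore: Ostley preferred on 4+1+1 = 6 ballots; Dunmore wins 15–6.
Norbury vs Granton: Norbury preferred on 4+1+5 = 10 ballots; Granton wins 11–10.
Norbury vs Dunmore: Norbury preferred on 4+1+1+5 = 11 ballots; Norbury wins 11–10.
Granton vs Dunmore: Granton is ranked higher on 6+1+1 = 8 ballots, Dunmore on 13. Dunmore wins 13–8.
Each city drops at least one matchup (Ostley loses to Granton; Norbury loses to Ostley; Granton loses to Dunmore; Dunmore loses to Norbury); the cycle Ostley → Norbury → Dunmore → Ostley rules out a Condorcet winner.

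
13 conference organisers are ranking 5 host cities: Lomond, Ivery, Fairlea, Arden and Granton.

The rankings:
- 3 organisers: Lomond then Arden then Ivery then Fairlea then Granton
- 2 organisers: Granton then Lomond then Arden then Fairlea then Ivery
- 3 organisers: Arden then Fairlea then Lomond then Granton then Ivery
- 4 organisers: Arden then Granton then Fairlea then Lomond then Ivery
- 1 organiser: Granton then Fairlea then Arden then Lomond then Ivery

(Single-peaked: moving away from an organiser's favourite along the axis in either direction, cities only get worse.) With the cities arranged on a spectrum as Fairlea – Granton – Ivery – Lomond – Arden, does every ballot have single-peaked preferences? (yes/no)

no

Axis positions: Fairlea=1, Granton=2, Ivery=3, Lomond=4, Arden=5.
Faction 1: ranking walks positions 4-5-3-1-2; Fairlea is ranked above Granton even though Granton lies between Fairlea and the peak Lomond on the axis — preferences dip and rise again. Not single-peaked.
Faction 2: ranking walks positions 2-4-5-1-3; Lomond is ranked above Ivery even though Ivery lies between Lomond and the peak Granton on the axis — preferences dip and rise again. Not single-peaked.
Faction 3: ranking walks positions 5-1-4-2-3; Fairlea is ranked above Lomond even though Lomond lies between Fairlea and the peak Arden on the axis — preferences dip and rise again. Not single-peaked.
Faction 4: ranking walks positions 5-2-1-4-3; Granton is ranked above Lomond even though Lomond lies between Granton and the peak Arden on the axis — preferences dip and rise again. Not single-peaked.
Faction 5: ranking walks positions 2-1-5-4-3; Arden is ranked above Ivery even though Ivery lies between Arden and the peak Granton on the axis — preferences dip and rise again. Not single-peaked.
Faction 1 violates single-peakedness, so the profile is not single-peaked on this axis.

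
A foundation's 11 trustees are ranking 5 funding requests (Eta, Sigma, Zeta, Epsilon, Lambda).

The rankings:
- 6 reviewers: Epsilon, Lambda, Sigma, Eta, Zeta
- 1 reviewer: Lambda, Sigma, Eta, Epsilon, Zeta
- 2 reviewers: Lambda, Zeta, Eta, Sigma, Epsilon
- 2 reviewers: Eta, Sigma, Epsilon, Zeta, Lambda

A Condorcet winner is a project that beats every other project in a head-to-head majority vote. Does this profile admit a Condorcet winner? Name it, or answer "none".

Epsilon

Head-to-head results (11 reviewers):
Eta–Sigma: Sigma 7–4.
Eta–Zeta: Eta 9–2.
Eta–Epsilon: Epsilon 6–5.
Eta–Lambda: Lambda 9–2.
Sigma vs Zeta: 9 to 2, Sigma.
Sigma vs Epsilon: Sigma is ranked higher on 1+2+2 = 5 ballots, Epsilon on 6. Epsilon wins 6–5.
Sigma vs Lambda: Sigma is ranked higher on 2 ballots, Lambda on 9. Lambda wins 9–2.
Zeta–Epsilon: Epsilon 9–2.
Zeta vs Lambda: 2 to 9, Lambda.
Epsilon vs Lambda: Epsilon preferred on 6+2 = 8 ballots; Epsilon wins 8–3.
Epsilon beats each of Eta, Sigma, Zeta, Lambda — Epsilon is the Condorcet winner.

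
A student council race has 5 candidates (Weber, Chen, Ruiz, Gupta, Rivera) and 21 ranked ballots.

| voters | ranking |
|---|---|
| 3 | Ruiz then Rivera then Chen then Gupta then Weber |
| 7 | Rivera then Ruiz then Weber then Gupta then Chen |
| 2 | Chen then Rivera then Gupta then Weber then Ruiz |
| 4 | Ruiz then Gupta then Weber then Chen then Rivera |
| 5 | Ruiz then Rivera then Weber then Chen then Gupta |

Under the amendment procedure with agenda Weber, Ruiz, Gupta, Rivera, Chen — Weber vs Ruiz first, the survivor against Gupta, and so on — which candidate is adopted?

Ruiz

Round 1: Weber vs Ruiz — 2–19, Ruiz advances.
Round 2: Ruiz vs Gupta — 19–2, Ruiz advances.
Round 3: Ruiz vs Rivera — 12–9, Ruiz advances.
Round 4: Ruiz vs Chen — 19–2, Ruiz advances.
The agenda winner is Ruiz.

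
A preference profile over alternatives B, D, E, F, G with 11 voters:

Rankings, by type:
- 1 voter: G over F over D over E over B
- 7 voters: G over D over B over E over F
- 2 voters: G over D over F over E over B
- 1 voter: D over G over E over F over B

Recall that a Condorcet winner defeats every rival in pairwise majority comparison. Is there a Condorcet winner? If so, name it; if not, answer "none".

Check each pair by majority over 11 ballots:
B–D: D 11–0.
B vs E: B wins 7–4.
B–F: B 7–4.
B vs G: G, 11–0.
D vs E: D, 11–0.
D vs F: D, 10–1.
D vs G: G, 10–1.
E–F: E 8–3.
E–G: G 11–0.
F vs G: G wins 11–0.
G defeats every rival head-to-head and is the Condorcet winner.

G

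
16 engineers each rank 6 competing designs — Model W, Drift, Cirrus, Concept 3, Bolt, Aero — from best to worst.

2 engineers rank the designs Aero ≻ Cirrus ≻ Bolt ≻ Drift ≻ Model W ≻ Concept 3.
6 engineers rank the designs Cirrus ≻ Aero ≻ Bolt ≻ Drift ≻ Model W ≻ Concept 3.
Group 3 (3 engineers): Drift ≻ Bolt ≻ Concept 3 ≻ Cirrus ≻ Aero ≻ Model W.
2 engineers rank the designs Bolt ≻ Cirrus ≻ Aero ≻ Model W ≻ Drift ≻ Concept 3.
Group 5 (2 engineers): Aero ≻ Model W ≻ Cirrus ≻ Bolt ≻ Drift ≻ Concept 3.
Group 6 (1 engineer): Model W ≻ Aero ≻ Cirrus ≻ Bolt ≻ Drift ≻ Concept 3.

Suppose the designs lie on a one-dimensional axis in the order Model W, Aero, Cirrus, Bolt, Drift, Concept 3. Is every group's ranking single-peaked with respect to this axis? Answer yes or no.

Axis positions: Model W=1, Aero=2, Cirrus=3, Bolt=4, Drift=5, Concept 3=6.
Group 1 (peak Aero at position 2): ranking walks positions 2-3-4-5-1-6, expanding outward from the peak — single-peaked.
Group 2 (peak Cirrus at position 3): ranking walks positions 3-2-4-5-1-6, expanding outward from the peak — single-peaked.
Group 3 (peak Drift at position 5): ranking walks positions 5-4-6-3-2-1, expanding outward from the peak — single-peaked.
Group 4 (peak Bolt at position 4): ranking walks positions 4-3-2-1-5-6, expanding outward from the peak — single-peaked.
Group 5 (peak Aero at position 2): ranking walks positions 2-1-3-4-5-6, expanding outward from the peak — single-peaked.
Group 6 (peak Model W at position 1): ranking walks positions 1-2-3-4-5-6, expanding outward from the peak — single-peaked.
Every ranking is single-peaked on this axis.

yes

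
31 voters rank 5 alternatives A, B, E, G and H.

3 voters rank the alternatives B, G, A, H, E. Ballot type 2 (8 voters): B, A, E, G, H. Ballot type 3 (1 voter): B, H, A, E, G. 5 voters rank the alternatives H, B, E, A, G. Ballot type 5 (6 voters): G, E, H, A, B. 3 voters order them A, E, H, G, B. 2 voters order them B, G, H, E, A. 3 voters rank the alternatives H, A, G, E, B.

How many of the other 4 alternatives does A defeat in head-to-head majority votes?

2

A against each rival (31 voters):
A vs B: A preferred on 6+3+3 = 12 ballots; B wins 19–12.
A vs E: 18 to 13, A.
A vs G: A wins 20–11.
A vs H: H wins 17–14.
A beats E, G; loses to B, H — 2 pairwise wins.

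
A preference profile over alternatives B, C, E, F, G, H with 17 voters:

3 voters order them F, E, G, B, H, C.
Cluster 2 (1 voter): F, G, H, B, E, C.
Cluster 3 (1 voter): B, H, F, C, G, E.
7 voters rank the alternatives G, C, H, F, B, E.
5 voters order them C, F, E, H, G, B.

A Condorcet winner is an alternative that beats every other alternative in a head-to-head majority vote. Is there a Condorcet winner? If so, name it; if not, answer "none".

none

Head-to-head results (17 voters):
B vs C: 3+1+1 = 5 for B, 12 for C — C by 12–5.
B vs E: 9 to 8, B.
B vs F: B is ranked higher on 1 ballot, F on 16. F wins 16–1.
B vs G: B is ranked higher on 1 ballot, G on 16. G wins 16–1.
B vs H: 3+1 = 4 for B, 13 for H — H by 13–4.
C vs E: 1+7+5 = 13 for C, 4 for E — C by 13–4.
C vs F: C is ranked higher on 7+5 = 12 ballots, F on 5. C wins 12–5.
C vs G: 6 to 11, G.
C vs H: C preferred on 7+5 = 12 ballots; C wins 12–5.
E vs F: 0 for E, 17 for F — F by 17–0.
E vs G: E is ranked higher on 3+5 = 8 ballots, G on 9. G wins 9–8.
E vs H: E is ranked higher on 3+5 = 8 ballots, H on 9. H wins 9–8.
F vs G: 3+1+1+5 = 10 for F, 7 for G — F by 10–7.
F vs H: 9 to 8, F.
G vs H: G preferred on 3+1+7 = 11 ballots; G wins 11–6.
Each alternative drops at least one matchup (B loses to C; C loses to G; E loses to B; F loses to C; G loses to F; H loses to C); the cycle C > F > G > C rules out a Condorcet winner.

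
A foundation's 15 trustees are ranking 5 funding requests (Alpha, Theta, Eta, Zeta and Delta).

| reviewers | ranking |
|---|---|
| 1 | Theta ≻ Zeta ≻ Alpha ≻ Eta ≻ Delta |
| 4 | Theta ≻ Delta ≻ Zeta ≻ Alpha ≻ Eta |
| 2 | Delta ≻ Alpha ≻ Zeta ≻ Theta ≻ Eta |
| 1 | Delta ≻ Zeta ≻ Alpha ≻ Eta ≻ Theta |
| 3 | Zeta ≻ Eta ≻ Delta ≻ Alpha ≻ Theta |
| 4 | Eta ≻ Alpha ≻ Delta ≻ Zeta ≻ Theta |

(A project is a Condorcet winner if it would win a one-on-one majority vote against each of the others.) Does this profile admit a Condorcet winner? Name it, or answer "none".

none

Check each pair by majority over 15 ballots:
Alpha vs Theta: 2+1+3+4 = 10 for Alpha, 5 for Theta — Alpha by 10–5.
Alpha vs Eta: 8 to 7, Alpha.
Alpha vs Zeta: Alpha preferred on 2+4 = 6 ballots; Zeta wins 9–6.
Alpha vs Delta: 1+4 = 5 for Alpha, 10 for Delta — Delta by 10–5.
Theta vs Eta: 1+4+2 = 7 for Theta, 8 for Eta — Eta by 8–7.
Theta vs Zeta: 5 to 10, Zeta.
Theta vs Delta: Theta preferred on 1+4 = 5 ballots; Delta wins 10–5.
Eta vs Zeta: 4 for Eta, 11 for Zeta — Zeta by 11–4.
Eta vs Delta: 1+3+4 = 8 for Eta, 7 for Delta — Eta by 8–7.
Zeta vs Delta: Zeta preferred on 1+3 = 4 ballots; Delta wins 11–4.
Every project loses at least once (Alpha loses to Zeta; Theta loses to Alpha; Eta loses to Alpha; Zeta loses to Delta; Delta loses to Eta). The majority relation contains the cycle Alpha beats Eta beats Delta beats Alpha, so there is no Condorcet winner.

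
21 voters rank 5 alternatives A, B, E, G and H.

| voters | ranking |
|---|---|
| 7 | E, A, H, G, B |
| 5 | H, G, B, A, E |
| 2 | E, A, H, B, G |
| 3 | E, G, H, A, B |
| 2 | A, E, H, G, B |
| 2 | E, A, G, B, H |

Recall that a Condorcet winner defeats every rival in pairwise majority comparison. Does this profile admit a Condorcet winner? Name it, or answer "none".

E

Head-to-head results (21 voters):
A vs B: A is ranked higher on 7+2+3+2+2 = 16 ballots, B on 5. A wins 16–5.
A vs E: A is ranked higher on 5+2 = 7 ballots, E on 14. E wins 14–7.
A vs G: 7+2+2+2 = 13 for A, 8 for G — A by 13–8.
A vs H: 7+2+2+2 = 13 for A, 8 for H — A by 13–8.
B vs E: 5 to 16, E.
B vs G: 2 for B, 19 for G — G by 19–2.
B vs H: B preferred on 2 ballots; H wins 19–2.
E vs G: E preferred on 7+2+3+2+2 = 16 ballots; E wins 16–5.
E vs H: E is ranked higher on 7+2+3+2+2 = 16 ballots, H on 5. E wins 16–5.
G vs H: G preferred on 3+2 = 5 ballots; H wins 16–5.
E defeats every rival head-to-head and is the Condorcet winner.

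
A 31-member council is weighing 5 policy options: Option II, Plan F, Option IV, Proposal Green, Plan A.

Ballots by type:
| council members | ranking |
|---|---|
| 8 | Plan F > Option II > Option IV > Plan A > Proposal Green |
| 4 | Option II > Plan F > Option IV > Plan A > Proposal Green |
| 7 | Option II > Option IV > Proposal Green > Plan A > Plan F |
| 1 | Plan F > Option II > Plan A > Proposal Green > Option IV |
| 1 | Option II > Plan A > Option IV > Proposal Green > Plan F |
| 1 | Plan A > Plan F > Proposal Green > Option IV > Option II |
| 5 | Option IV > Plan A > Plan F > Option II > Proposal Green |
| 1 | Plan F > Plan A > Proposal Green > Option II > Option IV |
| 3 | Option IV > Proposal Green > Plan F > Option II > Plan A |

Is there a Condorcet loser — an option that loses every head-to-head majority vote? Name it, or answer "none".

Proposal Green

Head-to-head results (31 council members):
Option II vs Plan F: Option II is ranked higher on 4+7+1 = 12 ballots, Plan F on 19. Plan F wins 19–12.
Option II vs Option IV: Option II, 22–9.
Option II vs Proposal Green: Option II, 26–5.
Option II–Plan A: Option II 24–7.
Plan F vs Option IV: 8+4+1+1+1 = 15 for Plan F, 16 for Option IV — Option IV by 16–15.
Plan F vs Proposal Green: 20 to 11, Plan F.
Plan F vs Plan A: Plan F wins 17–14.
Option IV vs Proposal Green: Option IV is ranked higher on 8+4+7+1+5+3 = 28 ballots, Proposal Green on 3. Option IV wins 28–3.
Option IV–Plan A: Option IV 27–4.
Proposal Green vs Plan A: Plan A wins 21–10.
Only Proposal Green has no wins; Proposal Green is the Condorcet loser.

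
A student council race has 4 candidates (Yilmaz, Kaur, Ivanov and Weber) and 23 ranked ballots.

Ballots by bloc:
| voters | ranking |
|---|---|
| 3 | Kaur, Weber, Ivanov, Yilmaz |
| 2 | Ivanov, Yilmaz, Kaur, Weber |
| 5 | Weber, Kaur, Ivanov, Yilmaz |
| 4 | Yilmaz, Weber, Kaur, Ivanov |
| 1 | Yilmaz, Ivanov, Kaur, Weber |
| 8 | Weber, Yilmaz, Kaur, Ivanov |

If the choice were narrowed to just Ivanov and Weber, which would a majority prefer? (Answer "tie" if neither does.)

Ballots ranking Ivanov above Weber: 2 + 1 = 3.
Ballots ranking Weber above Ivanov: 23 − 3 = 20.
Weber wins the head-to-head 20–3.

Weber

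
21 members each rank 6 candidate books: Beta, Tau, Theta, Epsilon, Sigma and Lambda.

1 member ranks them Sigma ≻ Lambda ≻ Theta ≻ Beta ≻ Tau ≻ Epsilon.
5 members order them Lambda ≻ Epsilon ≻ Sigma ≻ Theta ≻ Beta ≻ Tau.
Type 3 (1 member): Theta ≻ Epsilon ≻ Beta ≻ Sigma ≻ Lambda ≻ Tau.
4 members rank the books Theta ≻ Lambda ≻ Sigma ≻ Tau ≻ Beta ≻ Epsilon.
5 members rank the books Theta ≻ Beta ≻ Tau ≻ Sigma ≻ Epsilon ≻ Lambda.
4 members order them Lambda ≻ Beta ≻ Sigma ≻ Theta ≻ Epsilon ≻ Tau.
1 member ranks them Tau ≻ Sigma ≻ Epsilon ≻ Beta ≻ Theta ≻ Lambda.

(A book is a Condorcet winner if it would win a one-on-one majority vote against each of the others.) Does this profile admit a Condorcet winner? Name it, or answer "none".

none

Check each pair by majority over 21 ballots:
Beta vs Tau: 16 to 5, Beta.
Beta vs Theta: Beta preferred on 4+1 = 5 ballots; Theta wins 16–5.
Beta vs Epsilon: 1+4+5+4 = 14 for Beta, 7 for Epsilon — Beta by 14–7.
Beta vs Sigma: Beta preferred on 1+5+4 = 10 ballots; Sigma wins 11–10.
Beta vs Lambda: Beta is ranked higher on 1+5+1 = 7 ballots, Lambda on 14. Lambda wins 14–7.
Tau vs Theta: 1 to 20, Theta.
Tau vs Epsilon: 1+4+5+1 = 11 for Tau, 10 for Epsilon — Tau by 11–10.
Tau vs Sigma: 6 to 15, Sigma.
Tau vs Lambda: 5+1 = 6 for Tau, 15 for Lambda — Lambda by 15–6.
Theta vs Epsilon: 1+1+4+5+4 = 15 for Theta, 6 for Epsilon — Theta by 15–6.
Theta vs Sigma: Theta is ranked higher on 1+4+5 = 10 ballots, Sigma on 11. Sigma wins 11–10.
Theta vs Lambda: 11 to 10, Theta.
Epsilon vs Sigma: 6 to 15, Sigma.
Epsilon vs Lambda: Epsilon preferred on 1+5+1 = 7 ballots; Lambda wins 14–7.
Sigma vs Lambda: Sigma is ranked higher on 1+1+5+1 = 8 ballots, Lambda on 13. Lambda wins 13–8.
Every book loses at least once (Beta loses to Theta; Tau loses to Beta; Theta loses to Sigma; Epsilon loses to Beta; Sigma loses to Lambda; Lambda loses to Theta). The majority relation contains the cycle Theta > Lambda > Sigma > Theta, so there is no Condorcet winner.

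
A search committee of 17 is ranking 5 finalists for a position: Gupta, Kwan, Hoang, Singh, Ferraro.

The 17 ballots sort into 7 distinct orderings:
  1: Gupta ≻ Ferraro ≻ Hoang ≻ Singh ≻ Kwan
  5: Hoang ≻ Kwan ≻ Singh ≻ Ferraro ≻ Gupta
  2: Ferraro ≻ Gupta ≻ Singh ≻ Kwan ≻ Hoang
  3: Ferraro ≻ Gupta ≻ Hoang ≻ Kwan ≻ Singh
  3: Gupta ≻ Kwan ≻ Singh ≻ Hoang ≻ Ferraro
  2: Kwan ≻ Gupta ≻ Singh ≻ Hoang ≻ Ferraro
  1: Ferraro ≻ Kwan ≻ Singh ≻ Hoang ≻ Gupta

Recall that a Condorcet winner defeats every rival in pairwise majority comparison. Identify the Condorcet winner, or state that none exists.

none

Check each pair by majority over 17 ballots:
Gupta vs Kwan: Gupta preferred on 1+2+3+3 = 9 ballots; Gupta wins 9–8.
Gupta vs Hoang: Gupta wins 11–6.
Gupta vs Singh: 11 to 6, Gupta.
Gupta vs Ferraro: Ferraro, 11–6.
Kwan vs Hoang: Kwan is ranked higher on 2+3+2+1 = 8 ballots, Hoang on 9. Hoang wins 9–8.
Kwan–Singh: Kwan 14–3.
Kwan vs Ferraro: Kwan is ranked higher on 5+3+2 = 10 ballots, Ferraro on 7. Kwan wins 10–7.
Hoang vs Singh: Hoang preferred on 1+5+3 = 9 ballots; Hoang wins 9–8.
Hoang–Ferraro: Hoang 10–7.
Singh vs Ferraro: Singh is ranked higher on 5+3+2 = 10 ballots, Ferraro on 7. Singh wins 10–7.
Each candidate drops at least one matchup (Gupta loses to Ferraro; Kwan loses to Gupta; Hoang loses to Gupta; Singh loses to Gupta; Ferraro loses to Kwan); the cycle Gupta beats Kwan beats Ferraro beats Gupta rules out a Condorcet winner.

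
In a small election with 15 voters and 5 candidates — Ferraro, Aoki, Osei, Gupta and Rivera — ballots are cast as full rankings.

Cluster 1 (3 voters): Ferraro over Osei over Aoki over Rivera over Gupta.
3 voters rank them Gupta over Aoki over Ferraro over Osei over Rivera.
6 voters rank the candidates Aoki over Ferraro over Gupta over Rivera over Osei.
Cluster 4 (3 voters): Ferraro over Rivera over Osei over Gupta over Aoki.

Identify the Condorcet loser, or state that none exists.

Pairwise majorities:
Ferraro vs Aoki: Aoki wins 9–6.
Ferraro–Osei: Ferraro 15–0.
Ferraro–Gupta: Ferraro 12–3.
Ferraro vs Rivera: Ferraro wins 15–0.
Aoki vs Osei: 9 to 6, Aoki.
Aoki vs Gupta: Aoki wins 9–6.
Aoki vs Rivera: Aoki is ranked higher on 3+3+6 = 12 ballots, Rivera on 3. Aoki wins 12–3.
Osei vs Gupta: Gupta, 9–6.
Osei–Rivera: Rivera 9–6.
Gupta vs Rivera: Gupta preferred on 3+6 = 9 ballots; Gupta wins 9–6.
Only Osei has no wins; Osei is the Condorcet loser.

Osei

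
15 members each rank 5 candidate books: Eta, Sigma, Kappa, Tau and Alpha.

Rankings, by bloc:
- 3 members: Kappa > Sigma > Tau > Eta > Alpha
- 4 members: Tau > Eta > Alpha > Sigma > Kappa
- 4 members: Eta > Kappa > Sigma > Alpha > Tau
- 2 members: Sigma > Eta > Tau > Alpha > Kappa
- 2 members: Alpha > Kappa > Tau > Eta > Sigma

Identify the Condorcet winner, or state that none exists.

Head-to-head results (15 members):
Eta vs Sigma: Eta preferred on 4+4+2 = 10 ballots; Eta wins 10–5.
Eta vs Kappa: 10 to 5, Eta.
Eta vs Tau: 4+2 = 6 for Eta, 9 for Tau — Tau by 9–6.
Eta vs Alpha: Eta preferred on 3+4+4+2 = 13 ballots; Eta wins 13–2.
Sigma vs Kappa: Sigma is ranked higher on 4+2 = 6 ballots, Kappa on 9. Kappa wins 9–6.
Sigma vs Tau: 3+4+2 = 9 for Sigma, 6 for Tau — Sigma by 9–6.
Sigma vs Alpha: Sigma preferred on 3+4+2 = 9 ballots; Sigma wins 9–6.
Kappa vs Tau: Kappa is ranked higher on 3+4+2 = 9 ballots, Tau on 6. Kappa wins 9–6.
Kappa vs Alpha: 3+4 = 7 for Kappa, 8 for Alpha — Alpha by 8–7.
Tau vs Alpha: 3+4+2 = 9 for Tau, 6 for Alpha — Tau by 9–6.
No book is unbeaten: Eta loses to Tau; Sigma loses to Eta; Kappa loses to Eta; Tau loses to Sigma; Alpha loses to Eta. In particular Eta beats Sigma beats Tau beats Eta is a majority cycle — no Condorcet winner exists.

none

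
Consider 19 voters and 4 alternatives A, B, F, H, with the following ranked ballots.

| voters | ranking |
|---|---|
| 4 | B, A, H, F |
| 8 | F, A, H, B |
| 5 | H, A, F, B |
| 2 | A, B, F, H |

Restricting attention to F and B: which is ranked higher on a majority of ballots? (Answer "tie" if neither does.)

F

Ballots ranking F above B: 8 + 5 = 13.
Ballots ranking B above F: 19 − 13 = 6.
F wins the head-to-head 13–6.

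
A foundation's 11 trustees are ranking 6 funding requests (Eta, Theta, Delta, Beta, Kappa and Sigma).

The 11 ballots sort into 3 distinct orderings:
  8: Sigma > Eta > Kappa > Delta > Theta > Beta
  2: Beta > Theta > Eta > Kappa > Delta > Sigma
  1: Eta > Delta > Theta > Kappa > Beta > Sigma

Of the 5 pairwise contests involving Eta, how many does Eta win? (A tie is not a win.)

Eta against each rival (11 reviewers):
Eta vs Theta: Eta wins 9–2.
Eta–Delta: Eta 11–0.
Eta vs Beta: 8+1 = 9 for Eta, 2 for Beta — Eta by 9–2.
Eta vs Kappa: Eta is ranked higher on 8+2+1 = 11 ballots, Kappa on 0. Eta wins 11–0.
Eta vs Sigma: 2+1 = 3 for Eta, 8 for Sigma — Sigma by 8–3.
Eta beats Theta, Delta, Beta, Kappa; loses to Sigma — 4 pairwise wins.

4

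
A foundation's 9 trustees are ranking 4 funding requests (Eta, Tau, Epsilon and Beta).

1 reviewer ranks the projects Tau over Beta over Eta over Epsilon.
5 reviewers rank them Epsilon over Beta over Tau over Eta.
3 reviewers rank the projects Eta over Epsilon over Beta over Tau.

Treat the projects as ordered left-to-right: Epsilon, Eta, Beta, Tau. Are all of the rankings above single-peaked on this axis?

no

Axis positions: Epsilon=1, Eta=2, Beta=3, Tau=4.
Cluster 1 (peak Tau at position 4): ranking walks positions 4-3-2-1, expanding outward from the peak — single-peaked.
Cluster 2: ranking walks positions 1-3-4-2; Beta is ranked above Eta even though Eta lies between Beta and the peak Epsilon on the axis — preferences dip and rise again. Not single-peaked.
Cluster 3 (peak Eta at position 2): ranking walks positions 2-1-3-4, expanding outward from the peak — single-peaked.
Cluster 2 violates single-peakedness, so the profile is not single-peaked on this axis.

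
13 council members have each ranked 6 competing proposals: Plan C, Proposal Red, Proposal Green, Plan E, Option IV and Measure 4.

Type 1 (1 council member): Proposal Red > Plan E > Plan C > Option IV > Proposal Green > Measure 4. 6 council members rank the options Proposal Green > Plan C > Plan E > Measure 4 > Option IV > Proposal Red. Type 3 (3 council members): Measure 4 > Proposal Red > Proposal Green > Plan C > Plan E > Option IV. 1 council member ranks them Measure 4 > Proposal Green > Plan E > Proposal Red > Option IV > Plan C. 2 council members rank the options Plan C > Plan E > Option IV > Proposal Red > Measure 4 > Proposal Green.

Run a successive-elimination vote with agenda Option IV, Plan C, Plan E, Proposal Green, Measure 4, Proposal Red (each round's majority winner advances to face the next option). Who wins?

Proposal Green

Round 1: Option IV vs Plan C — 1–12, Plan C advances.
Round 2: Plan C vs Plan E — 11–2, Plan C advances.
Round 3: Plan C vs Proposal Green — 3–10, Proposal Green advances.
Round 4: Proposal Green vs Measure 4 — 7–6, Proposal Green advances.
Round 5: Proposal Green vs Proposal Red — 7–6, Proposal Green advances.
The agenda winner is Proposal Green.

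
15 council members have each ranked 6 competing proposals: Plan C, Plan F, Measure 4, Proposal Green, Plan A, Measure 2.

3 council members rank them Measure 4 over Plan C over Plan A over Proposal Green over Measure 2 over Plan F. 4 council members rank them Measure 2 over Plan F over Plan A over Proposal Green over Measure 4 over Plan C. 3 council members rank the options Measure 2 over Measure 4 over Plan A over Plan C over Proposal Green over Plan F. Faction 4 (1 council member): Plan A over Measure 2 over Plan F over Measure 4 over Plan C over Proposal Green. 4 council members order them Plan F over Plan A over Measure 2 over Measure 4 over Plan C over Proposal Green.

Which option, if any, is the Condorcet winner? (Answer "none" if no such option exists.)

Check each pair by majority over 15 ballots:
Plan C–Plan F: Plan F 9–6.
Plan C vs Measure 4: Measure 4 wins 15–0.
Plan C vs Proposal Green: Plan C, 11–4.
Plan C vs Plan A: Plan A, 12–3.
Plan C vs Measure 2: Measure 2 wins 12–3.
Plan F vs Measure 4: Plan F wins 9–6.
Plan F–Proposal Green: Plan F 9–6.
Plan F vs Plan A: Plan F wins 8–7.
Plan F vs Measure 2: Measure 2 wins 11–4.
Measure 4 vs Proposal Green: Measure 4, 11–4.
Measure 4 vs Plan A: Plan A, 9–6.
Measure 4 vs Measure 2: Measure 2 wins 12–3.
Proposal Green vs Plan A: Plan A, 15–0.
Proposal Green–Measure 2: Measure 2 12–3.
Plan A vs Measure 2: Plan A, 8–7.
No option is unbeaten: Plan C loses to Plan F; Plan F loses to Measure 2; Measure 4 loses to Plan F; Proposal Green loses to Plan C; Plan A loses to Plan F; Measure 2 loses to Plan A. In particular Plan F > Plan A > Measure 2 > Plan F is a majority cycle — no Condorcet winner exists.

none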